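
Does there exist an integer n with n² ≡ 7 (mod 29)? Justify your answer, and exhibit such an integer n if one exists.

n = 23 works: 23² = 529, and 529 − 7 = 522 = 18·29.

n = 23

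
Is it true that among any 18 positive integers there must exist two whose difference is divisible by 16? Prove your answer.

True.

Partition the integers by their residue mod 16; there are 16 classes.
With 18 integers and only 16 classes, the pigeonhole principle forces two of them, say a and b, into the same class.
Then a ≡ b (mod 16), i.e. 16 ∣ (a − b).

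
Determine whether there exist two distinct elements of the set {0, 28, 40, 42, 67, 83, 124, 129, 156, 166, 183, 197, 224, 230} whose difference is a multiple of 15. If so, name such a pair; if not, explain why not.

There is no such pair.

Reduce each element modulo 15: 0↦0, 28↦13, 40↦10, 42↦12, 67↦7, 83↦8, 124↦4, 129↦9, 156↦6, 166↦1, 183↦3, 197↦2, 224↦14, 230↦5.
These 14 residues are pairwise different, hence no difference of two elements is divisible by 15.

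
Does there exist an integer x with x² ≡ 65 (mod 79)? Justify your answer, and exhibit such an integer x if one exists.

x = 12

x = 12 works: 12² = 144, and 144 − 65 = 79 = 1·79.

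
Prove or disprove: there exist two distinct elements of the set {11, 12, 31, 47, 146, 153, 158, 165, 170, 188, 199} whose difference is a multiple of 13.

No such pair exists.

Two integers differ by a multiple of 13 exactly when they have the same residue mod 13. The residues are 11↦11, 12↦12, 31↦5, 47↦8, 146↦3, 153↦10, 158↦2, 165↦9, 170↦1, 188↦6, 199↦4.
No residue repeats among the 11 elements, so no pair has difference ≡ 0 (mod 13).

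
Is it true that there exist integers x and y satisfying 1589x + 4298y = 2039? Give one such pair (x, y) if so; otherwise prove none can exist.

No such integers exist.

Both 1589 and 4298 are divisible by gcd(1589, 4298) = 7, hence so is any combination 1589x + 4298y.
But 2039 = 7·291 + 2, so 7 ∤ 2039.
Therefore 1589x + 4298y = 2039 has no solution in integers.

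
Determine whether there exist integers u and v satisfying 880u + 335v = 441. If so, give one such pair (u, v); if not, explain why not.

No, no such integers exist.

Both 880 and 335 are divisible by gcd(880, 335) = 5, hence so is any combination 880u + 335v.
But 441 is not a multiple of 5 (it leaves remainder 1).
Hence no integers u, v satisfy the equation.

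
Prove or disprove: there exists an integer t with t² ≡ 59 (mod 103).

t = 70 works: 70² = 4900, and 4900 − 59 = 4841 = 47·103.

t = 70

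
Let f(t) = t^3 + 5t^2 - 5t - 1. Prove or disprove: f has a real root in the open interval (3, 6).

No.

f(3) = 56 and f(6) = 365, both positive, so a sign-change argument is unavailable; we show f keeps this sign on the whole interval.
Substitute t = 3 + u, where 0 < u < 3 on the interval. Expanding, f(3 + u) = u^3 + 14u^2 + 52u + 56.
The nonzero coefficients here are all positive, so for u > 0 every term is positive (or zero), and the constant term 56 is strictly positive.
Therefore f(t) > 0 throughout (3, 6), and f has no zero there.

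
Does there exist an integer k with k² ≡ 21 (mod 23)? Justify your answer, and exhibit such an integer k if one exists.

23 is prime, so by Euler's criterion 21 is a square mod 23 iff 21^((23−1)/2) = 21^11 ≡ 1 (mod 23).
Squaring successively (mod 23): 21^2 = 441 ≡ 4; 21^4 ≡ 4² = 16 ≡ 16; 21^8 ≡ 16² = 256 ≡ 3.
Since 11 = 8 + 2 + 1, 21^11 ≡ 3 · 4 · 21; multiplying out mod 23: 3·4 = 12 ≡ 12, then 12·21 = 252 ≡ 22. Thus 21^11 ≡ 22 ≡ −1 (mod 23).
By Euler's criterion 21 is a quadratic non-residue mod 23: no k satisfies k² ≡ 21 (mod 23).

No, no such integer exists.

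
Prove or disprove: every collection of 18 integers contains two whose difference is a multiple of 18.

No, the set {53, 54, 55, 56, 57, 58, 59, 60, 61, 62, 63, 64, 65, 66, 67, 68, 69, 70} is a counterexample.

Consider the 18 integers 53, 54, …, 70. They lie in distinct residue classes modulo 18, since 18 ≤ 18.
Any two of them differ by at most 17 < 18 and by at least 1, so no difference is a multiple of 18.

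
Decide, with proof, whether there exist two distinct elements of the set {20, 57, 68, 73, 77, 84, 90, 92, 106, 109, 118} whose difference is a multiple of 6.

Yes: 20 and 68.

Both 20 and 68 leave remainder 2 on division by 6; their difference 48 = 8·6 is a multiple of 6.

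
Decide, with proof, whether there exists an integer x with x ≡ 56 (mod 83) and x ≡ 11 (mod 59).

gcd(83, 59) = 1, so the Chinese Remainder Theorem guarantees exactly one residue class mod 4897 satisfying both.
Any solution of the first congruence is x = 56 + 83t; substituting into the second, 83t ≡ 11 − 56 ≡ 14 (mod 59).
83 ≡ 24 (mod 59), so this reads 24t ≡ 14 (mod 59). Invert 24 mod 59 by the Euclidean algorithm: 59 = 2·24 + 11, 24 = 2·11 + 2, 11 = 5·2 + 1, 2 = 2·1 + 0; back-substituting, 1 = 11 − 5·2 = 11 − 5·(24 − 2·11) = −5·24 + 11·11 = −5·24 + 11·(59 − 2·24) = 11·59 − 27·24. Hence 24·(-27) ≡ 1, so 24⁻¹ ≡ -27 ≡ 32 (mod 59).
Therefore t ≡ 32·14 = 448 ≡ 35 (mod 59).
Taking t = 35 gives x = 56 + 83·35 = 2961.
Check: 2961 mod 83 = 56, 2961 mod 59 = 11. ✓

x = 2961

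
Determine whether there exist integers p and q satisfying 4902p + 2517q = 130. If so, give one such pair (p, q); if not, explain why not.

gcd(4902, 2517) = 3, so every integer of the form 4902p + 2517q is a multiple of 3.
But 130 = 3·43 + 1, so 3 ∤ 130.
So the equation is unsolvable over ℤ.

No such integers exist.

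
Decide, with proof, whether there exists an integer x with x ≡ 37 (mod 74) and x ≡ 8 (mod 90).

gcd(74, 90) = 2. If x ≡ 37 (mod 74) and x ≡ 8 (mod 90), then x ≡ 37 (mod 2) and x ≡ 8 (mod 2).
But 37 mod 2 = 1 while 8 mod 2 = 0, a contradiction.
Hence the system has no solution.

No, no such integer exists.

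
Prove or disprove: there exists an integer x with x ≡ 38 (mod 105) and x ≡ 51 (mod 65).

Reduce both congruences modulo 5, which divides 105 and 65: they say x ≡ 38 (mod 5) and x ≡ 51 (mod 5).
But 38 mod 5 = 3 while 51 mod 5 = 1, a contradiction.
So no integer satisfies both congruences.

No such integer exists.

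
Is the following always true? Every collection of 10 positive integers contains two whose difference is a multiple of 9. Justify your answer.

Partition the integers by their residue mod 9; there are 9 classes.
With 10 integers and only 9 classes, the pigeonhole principle forces two of them, say a and b, into the same class.
Equal remainders mean a − b ≡ 0 (mod 9), so 9 divides their difference.

Yes, this is always true.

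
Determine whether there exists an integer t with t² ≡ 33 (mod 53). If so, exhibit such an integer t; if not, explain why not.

No, no such integer exists.

53 is prime, so by Euler's criterion 33 is a square mod 53 iff 33^((53−1)/2) = 33^26 ≡ 1 (mod 53).
Repeated squaring mod 53: 33^2 = 1089 ≡ 29; 33^4 ≡ 29² = 841 ≡ 46; 33^8 ≡ 46² = 2116 ≡ 49; 33^16 ≡ 49² = 2401 ≡ 16.
Since 26 = 16 + 8 + 2, 33^26 ≡ 16 · 49 · 29; multiplying out mod 53: 16·49 = 784 ≡ 42, then 42·29 = 1218 ≡ 52. Thus 33^26 ≡ 52 ≡ −1 (mod 53).
By Euler's criterion 33 is a quadratic non-residue mod 53: no t satisfies t² ≡ 33 (mod 53).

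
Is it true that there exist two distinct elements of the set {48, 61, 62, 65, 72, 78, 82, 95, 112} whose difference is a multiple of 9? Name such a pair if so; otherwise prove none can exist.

No such pair exists.

Two integers differ by a multiple of 9 exactly when they have the same residue mod 9. The residues are 48↦3, 61↦7, 62↦8, 65↦2, 72↦0, 78↦6, 82↦1, 95↦5, 112↦4.
All 9 residues are distinct, so no two elements differ by a multiple of 9.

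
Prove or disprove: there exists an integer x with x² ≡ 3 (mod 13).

x = 9 works: 9² = 81, and 81 − 3 = 78 = 6·13.

x = 9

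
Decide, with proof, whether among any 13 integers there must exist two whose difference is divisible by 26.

Take the 13 consecutive integers 126, 127, …, 138: their residues mod 26 are all distinct because 13 ≤ 26.
Any two of them differ by at most 12 < 26 and by at least 1, so no difference is a multiple of 26.

No; for instance {126, 127, 128, 129, 130, 131, 132, 133, 134, 135, 136, 137, 138} is a counterexample.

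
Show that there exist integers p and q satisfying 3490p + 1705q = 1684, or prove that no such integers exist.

No, no such integers exist.

Any value of 3490p + 1705q is a multiple of gcd(3490, 1705) = 5.
However 1684 leaves remainder 4 on division by 5.
Hence no integers p, q satisfy the equation.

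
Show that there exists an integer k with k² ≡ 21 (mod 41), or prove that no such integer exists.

k = 12 works: 12² = 144, and 144 − 21 = 123 = 3·41.

k = 12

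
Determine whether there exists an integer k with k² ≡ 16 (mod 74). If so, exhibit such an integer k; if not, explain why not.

Take k = 4. Then 4² = 16, and since 0 ≤ 16 < 74 this is already reduced: 4² ≡ 16 (mod 74).

k = 4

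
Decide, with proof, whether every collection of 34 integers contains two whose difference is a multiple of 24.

Partition the integers by their residue mod 24; there are 24 classes.
Placing 34 integers into 24 classes, some class receives at least two — say a and b.
Then a ≡ b (mod 24), i.e. 24 ∣ (a − b).

Yes.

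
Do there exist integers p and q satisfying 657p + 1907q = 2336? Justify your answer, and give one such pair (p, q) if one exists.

p = 1063, q = -365

Since gcd(657, 1907) = 1, every integer is an integer combination of 657 and 1907.
Dividing repeatedly: 1907 = 2·657 + 593, 657 = 1·593 + 64, 593 = 9·64 + 17, 64 = 3·17 + 13, 17 = 1·13 + 4, 13 = 3·4 + 1, 4 = 4·1 + 0.
Back-substituting, 1 = 13 − 3·4 = 13 − 3·(17 − 1·13) = −3·17 + 4·13 = −3·17 + 4·(64 − 3·17) = 4·64 − 15·17 = 4·64 − 15·(593 − 9·64) = −15·593 + 139·64 = −15·593 + 139·(657 − 1·593) = 139·657 − 154·593 = 139·657 − 154·(1907 − 2·657) = −154·1907 + 447·657; that is, 657·447 + 1907·(-154) = 1.
Scaling by 2336 gives the particular solution (p, q) = (1044192, -359744).
Subtracting 547·1907 from p and adding 547·657 to q gives the tidier solution (1063, -365).
Indeed 657·1063 + 1907·(-365) = 698391 − 696055 = 2336.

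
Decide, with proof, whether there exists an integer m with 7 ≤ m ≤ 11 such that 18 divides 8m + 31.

At m = 7, 8·7 + 31 = 87 ≡ 15 (mod 18), and each step in m adds 8, giving residues 15, 5, 13, 3, 11 for m = 7, 8, …, 11.
The residue 0 does not occur, so no m in [7, 11] makes 8m + 31 a multiple of 18.

No, no such integer m in that range exists.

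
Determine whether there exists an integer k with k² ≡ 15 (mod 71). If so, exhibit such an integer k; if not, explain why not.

k = 50

k = 50 works: 50² = 2500, and 2500 − 15 = 2485 = 35·71.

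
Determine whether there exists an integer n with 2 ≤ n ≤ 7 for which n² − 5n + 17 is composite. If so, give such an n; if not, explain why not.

The values for n = 2, 3, …, 7 are 11, 11, 13, 17, 23, 31, and each of these is prime.
So no value in the range makes the expression composite.

No, no such integer n in that range exists.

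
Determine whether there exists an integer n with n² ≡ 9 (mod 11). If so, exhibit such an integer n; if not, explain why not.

n = 8

Take n = 8. Then 8² = 64 = 5·11 + 9, so 8² ≡ 9 (mod 11).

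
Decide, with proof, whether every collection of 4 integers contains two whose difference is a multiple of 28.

No, the set {126, 127, 128, 129} is a counterexample.

Take the 4 consecutive integers 126, 127, 128, 129: their residues mod 28 are all distinct because 4 ≤ 28.
The differences between them range over 1, …, 3, none of which is divisible by 28.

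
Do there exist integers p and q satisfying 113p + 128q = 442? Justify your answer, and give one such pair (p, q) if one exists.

p = 90, q = -76

Since gcd(113, 128) = 1, every integer is an integer combination of 113 and 128.
Run the Euclidean algorithm on 128 and 113: 128 = 1·113 + 15, 113 = 7·15 + 8, 15 = 1·8 + 7, 8 = 1·7 + 1, 7 = 7·1 + 0.
Working back up the chain: 1 = 8 − 1·7 = 8 − (15 − 1·8) = −15 + 2·8 = −15 + 2·(113 − 7·15) = 2·113 − 15·15 = 2·113 − 15·(128 − 1·113) = −15·128 + 17·113. So 113·17 + 128·(-15) = 1.
Times 442: 113·7514 + 128·(-6630) = 442, so (7514, -6630) solves it.
Subtracting 58·128 from p and adding 58·113 to q gives the tidier solution (90, -76).
Indeed 113·90 + 128·(-76) = 10170 − 9728 = 442.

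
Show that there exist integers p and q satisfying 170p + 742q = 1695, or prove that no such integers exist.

gcd(170, 742) = 2, so every integer of the form 170p + 742q is a multiple of 2.
But 1695 = 2·847 + 1, so 2 ∤ 1695.
So the equation is unsolvable over ℤ.

No, no such integers exist.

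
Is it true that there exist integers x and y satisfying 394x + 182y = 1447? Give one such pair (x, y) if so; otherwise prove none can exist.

There are no such integers.

Any value of 394x + 182y is a multiple of gcd(394, 182) = 2.
However 1447 leaves remainder 1 on division by 2.
Hence no integers x, y satisfy the equation.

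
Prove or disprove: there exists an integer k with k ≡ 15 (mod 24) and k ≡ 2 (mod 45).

Reduce both congruences modulo 3, which divides 24 and 45: they say k ≡ 15 (mod 3) and k ≡ 2 (mod 3).
These are incompatible: 15 − 2 = 13 is not divisible by 3.
Hence the system has no solution.

No, no such integer exists.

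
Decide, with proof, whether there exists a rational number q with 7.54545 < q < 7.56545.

Look for a denominator N such that an integer falls strictly between N·7.54545 and N·7.56545. N = 9 works: 9·7.54545 = 67.90905 < 68 < 68.08905 = 9·7.56545.
So q = 68/9 works: it is a ratio of integers, and dividing 9·7.54545 < 68 < 9·7.56545 through by 9 gives 7.54545 < 68/9 < 7.56545.

q = 68/9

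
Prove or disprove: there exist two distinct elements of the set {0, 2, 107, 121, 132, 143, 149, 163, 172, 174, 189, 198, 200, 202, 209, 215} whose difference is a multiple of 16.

Two integers differ by a multiple of 16 exactly when they have the same residue mod 16. The residues are 0↦0, 2↦2, 107↦11, 121↦9, 132↦4, 143↦15, 149↦5, 163↦3, 172↦12, 174↦14, 189↦13, 198↦6, 200↦8, 202↦10, 209↦1, 215↦7.
No residue repeats among the 16 elements, so no pair has difference ≡ 0 (mod 16).

No such pair exists.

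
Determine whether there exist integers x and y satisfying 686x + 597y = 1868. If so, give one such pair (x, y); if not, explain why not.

x = 457, y = -522

686 and 597 are coprime, so 686x + 597y ranges over all of ℤ.
Dividing repeatedly: 686 = 1·597 + 89, 597 = 6·89 + 63, 89 = 1·63 + 26, 63 = 2·26 + 11, 26 = 2·11 + 4, 11 = 2·4 + 3, 4 = 1·3 + 1, 3 = 3·1 + 0.
Working back up the chain: 1 = 4 − 1·3 = 4 − (11 − 2·4) = −11 + 3·4 = −11 + 3·(26 − 2·11) = 3·26 − 7·11 = 3·26 − 7·(63 − 2·26) = −7·63 + 17·26 = −7·63 + 17·(89 − 1·63) = 17·89 − 24·63 = 17·89 − 24·(597 − 6·89) = −24·597 + 161·89 = −24·597 + 161·(686 − 1·597) = 161·686 − 185·597. So 686·161 + 597·(-185) = 1.
Times 1868: 686·300748 + 597·(-345580) = 1868, so (300748, -345580) solves it.
Subtracting 503·597 from x and adding 503·686 to y gives the tidier solution (457, -522).
Indeed 686·457 + 597·(-522) = 313502 − 311634 = 1868.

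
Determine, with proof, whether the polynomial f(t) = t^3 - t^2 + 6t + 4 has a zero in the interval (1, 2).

No.

Evaluate at the endpoints: f(1) = 10, f(2) = 20 — same sign (positive).
The derivative f'(t) = 3t^2 - 2t + 6 is a quadratic with discriminant (-2)² − 4·3·6 = -68 < 0; it never vanishes, so it is always positive (sign of the leading coefficient).
So f is strictly increasing; between 1 and 2 its values lie between f(1) = 10 and f(2) = 20, all positive. Therefore f has no root in (1, 2).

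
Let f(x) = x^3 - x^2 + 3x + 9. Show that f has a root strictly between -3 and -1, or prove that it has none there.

Such a root exists.

f(-3) = -36 and f(-1) = 4, which have opposite signs.
Since f is a polynomial it is continuous on [-3, -1].
By the Intermediate Value Theorem f must vanish at some point of (-3, -1).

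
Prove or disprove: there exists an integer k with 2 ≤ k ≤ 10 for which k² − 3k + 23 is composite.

k = 5

At k = 5: 5² − 3·5 + 23 = 33 = 3·11, which is composite.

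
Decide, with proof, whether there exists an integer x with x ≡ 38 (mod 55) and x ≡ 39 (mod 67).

gcd(55, 67) = 1, so the Chinese Remainder Theorem guarantees exactly one residue class mod 3685 satisfying both.
Any solution of the first congruence is x = 38 + 55t; substituting into the second, 55t ≡ 39 − 38 ≡ 1 (mod 67).
Since 55·39 = 2145 = 32·67 + 1, the inverse of 55 mod 67 is 39.
Therefore t ≡ 39·1 = 39 (mod 67).
Taking t = 39 gives x = 38 + 55·39 = 2183.
Indeed 2183 ≡ 38 (mod 55) and 2183 ≡ 39 (mod 67).

x = 2183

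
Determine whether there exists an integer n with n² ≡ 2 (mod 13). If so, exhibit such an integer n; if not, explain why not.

Since (13 − n)² ≡ n² (mod 13), it suffices to square n = 0, 1, …, 6: the residues are 0, 1, 4, 9, 3, 12, 10.
So the quadratic residues mod 13 are {0, 1, 3, 4, 9, 10, 12}, and 2 is not among them.
Hence no integer n has n² ≡ 2 (mod 13).

There is no such integer.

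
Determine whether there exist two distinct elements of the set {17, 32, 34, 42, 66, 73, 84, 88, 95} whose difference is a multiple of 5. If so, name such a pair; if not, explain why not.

17 and 32 are such a pair.

Reduce each element mod 5: 17↦2, 32↦2, 34↦4, 42↦2, 66↦1, 73↦3, 84↦4, 88↦3, 95↦0. The residue 2 repeats (at 17 and 32), and 32 − 17 = 15 = 3·5.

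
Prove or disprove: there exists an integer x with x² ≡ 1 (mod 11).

Take x = 1. Then 1² = 1, and since 0 ≤ 1 < 11 this is already reduced: 1² ≡ 1 (mod 11).

x = 1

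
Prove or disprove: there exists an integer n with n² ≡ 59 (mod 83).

n = 15 works: 15² = 225, and 225 − 59 = 166 = 2·83.

n = 15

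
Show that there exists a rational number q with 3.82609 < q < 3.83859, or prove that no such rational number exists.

q = 23/6

Scale by 6: the interval becomes (22.95654, 23.03154), which contains the integer 23.
Hence 23/6 is a rational number with 3.82609 < 23/6 < 3.83859.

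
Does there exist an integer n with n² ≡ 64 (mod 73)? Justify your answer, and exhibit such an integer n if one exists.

n = 65

n = 65 works: 65² = 4225, and 4225 − 64 = 4161 = 57·73.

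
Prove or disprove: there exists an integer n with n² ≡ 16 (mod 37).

Take n = 4. Then 4² = 16, and since 0 ≤ 16 < 37 this is already reduced: 4² ≡ 16 (mod 37).

n = 4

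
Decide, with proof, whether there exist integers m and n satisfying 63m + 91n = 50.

There are no such integers.

Both 63 and 91 are divisible by gcd(63, 91) = 7, hence so is any combination 63m + 91n.
However 50 leaves remainder 1 on division by 7.
Therefore 63m + 91n = 50 has no solution in integers.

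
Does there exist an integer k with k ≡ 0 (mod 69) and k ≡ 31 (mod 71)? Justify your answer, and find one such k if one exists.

k = 1380

The moduli 69 and 71 are coprime, so by the Chinese Remainder Theorem a unique solution modulo 4899 exists.
Write k = 0 + 69t and require 0 + 69t ≡ 31 (mod 71), i.e. 69t ≡ 31 (mod 71).
Since 69·35 = 2415 = 34·71 + 1, the inverse of 69 mod 71 is 35.
Therefore t ≡ 35·31 = 1085 ≡ 20 (mod 71).
Taking t = 20 gives k = 0 + 69·20 = 1380.
Check: 1380 mod 69 = 0, 1380 mod 71 = 31. ✓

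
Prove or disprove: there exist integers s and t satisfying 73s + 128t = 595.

73 and 128 are coprime, so 73s + 128t ranges over all of ℤ.
Dividing repeatedly: 128 = 1·73 + 55, 73 = 1·55 + 18, 55 = 3·18 + 1, 18 = 18·1 + 0.
Back-substituting, 1 = 55 − 3·18 = 55 − 3·(73 − 1·55) = −3·73 + 4·55 = −3·73 + 4·(128 − 1·73) = 4·128 − 7·73; that is, 73·(-7) + 128·4 = 1.
Multiplying through by 595: s = (-7)·595 = -4165, t = 4·595 = 2380 is a solution.
The general solution is s = -4165 + 128k, t = 2380 − 73k; taking k = 33 gives the smaller pair s = 59, t = -29.
Check: 73·59 + 128·(-29) = 4307 − 3712 = 595. ✓

s = 59, t = -29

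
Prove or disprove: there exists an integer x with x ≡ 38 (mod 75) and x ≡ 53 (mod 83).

x = 3788

gcd(75, 83) = 1, so the Chinese Remainder Theorem guarantees exactly one residue class mod 6225 satisfying both.
Any solution of the first congruence is x = 38 + 75t; substituting into the second, 75t ≡ 53 − 38 ≡ 15 (mod 83).
To invert 75 modulo 83: 83 = 1·75 + 8, 75 = 9·8 + 3, 8 = 2·3 + 2, 3 = 1·2 + 1, 2 = 2·1 + 0, and unwinding, 1 = 3 − 1·2 = 3 − (8 − 2·3) = −8 + 3·3 = −8 + 3·(75 − 9·8) = 3·75 − 28·8 = 3·75 − 28·(83 − 1·75) = −28·83 + 31·75. Thus 75⁻¹ ≡ 31 (mod 83).
Multiplying by 31: t ≡ 31·15 = 465 ≡ 50 (mod 83).
With t = 50: x = 38 + 75·50 = 3788.
Check: 3788 mod 75 = 38, 3788 mod 83 = 53. ✓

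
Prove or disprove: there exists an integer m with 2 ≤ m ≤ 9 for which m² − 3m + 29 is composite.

m = 4

At m = 4: 4² − 3·4 + 29 = 33 = 3·11, which is composite.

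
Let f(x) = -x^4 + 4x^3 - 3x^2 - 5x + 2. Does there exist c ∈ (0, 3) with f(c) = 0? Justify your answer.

Such a root exists.

f(0) = 2 and f(3) = -13, which have opposite signs.
As a polynomial, f is continuous on every closed interval.
So by the Intermediate Value Theorem there is a c strictly between 0 and 3 with f(c) = 0.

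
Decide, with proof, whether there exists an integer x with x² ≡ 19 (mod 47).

47 is prime, so by Euler's criterion 19 is a square mod 47 iff 19^((47−1)/2) = 19^23 ≡ 1 (mod 47).
Squaring successively (mod 47): 19^2 = 361 ≡ 32; 19^4 ≡ 32² = 1024 ≡ 37; 19^8 ≡ 37² = 1369 ≡ 6; 19^16 ≡ 6² = 36 ≡ 36.
Since 23 = 16 + 4 + 2 + 1, 19^23 ≡ 36 · 37 · 32 · 19; multiplying out mod 47: 36·37 = 1332 ≡ 16, then 16·32 = 512 ≡ 42, then 42·19 = 798 ≡ 46. Thus 19^23 ≡ 46 ≡ −1 (mod 47).
By Euler's criterion 19 is a quadratic non-residue mod 47: no x satisfies x² ≡ 19 (mod 47).

No, no such integer exists.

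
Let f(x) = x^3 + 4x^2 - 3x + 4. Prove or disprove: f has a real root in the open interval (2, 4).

f(2) = 22 and f(4) = 120, both positive, so a sign-change argument is unavailable; we show f keeps this sign on the whole interval.
Shift to the endpoint 2: with x = 2 + u (0 < u < 2), one computes f(2 + u) = u^3 + 10u^2 + 25u + 22.
All 4 nonzero coefficients of this polynomial in u are positive; hence for u > 0 the value is a sum of positive terms (the constant 22 among them).
Therefore f(x) > 0 throughout (2, 4), and f has no zero there.

No such root exists.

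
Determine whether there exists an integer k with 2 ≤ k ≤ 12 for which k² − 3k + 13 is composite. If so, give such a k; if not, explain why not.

k = 12

At k = 12: 12² − 3·12 + 13 = 121 = 11·11, which is composite.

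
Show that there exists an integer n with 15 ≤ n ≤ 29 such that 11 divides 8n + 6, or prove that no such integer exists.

n = 24

Try n = 24: 8·24 + 6 = 198 = 18·11, which is divisible by 11.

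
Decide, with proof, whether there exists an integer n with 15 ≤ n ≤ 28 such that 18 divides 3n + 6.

n = 16 works, since 3·16 + 6 = 54 = 3·18.

n = 16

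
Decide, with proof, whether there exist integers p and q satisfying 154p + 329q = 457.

Both 154 and 329 are divisible by gcd(154, 329) = 7, hence so is any combination 154p + 329q.
But 457 = 7·65 + 2, so 7 ∤ 457.
Hence no integers p, q satisfy the equation.

No such integers exist.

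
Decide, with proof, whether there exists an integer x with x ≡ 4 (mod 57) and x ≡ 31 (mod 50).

gcd(57, 50) = 1, so the Chinese Remainder Theorem guarantees exactly one residue class mod 2850 satisfying both.
Write x = 4 + 57t and require 4 + 57t ≡ 31 (mod 50), i.e. 57t ≡ 27 (mod 50).
57 ≡ 7 (mod 50), so this reads 7t ≡ 27 (mod 50). To invert 7 modulo 50: 50 = 7·7 + 1, 7 = 7·1 + 0, and unwinding, 1 = 50 − 7·7. Thus 7⁻¹ ≡ -7 ≡ 43 (mod 50).
Multiplying by 43: t ≡ 43·27 = 1161 ≡ 11 (mod 50).
Taking t = 11 gives x = 4 + 57·11 = 631.
Verify: 631 = 11·57 + 4 and 631 = 12·50 + 31. ✓

x = 631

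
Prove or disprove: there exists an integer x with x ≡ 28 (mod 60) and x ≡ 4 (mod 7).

x = 88

Since 60 and 7 share no common factor, CRT says the pair of congruences has a solution (unique mod 420).
Write x = 28 + 60t and require 28 + 60t ≡ 4 (mod 7), i.e. 60t ≡ 4 (mod 7).
60 ≡ 4 (mod 7), so this reads 4t ≡ 4 (mod 7). Since 4·2 = 8 = 1·7 + 1, the inverse of 4 mod 7 is 2.
Multiplying by 2: t ≡ 2·4 = 8 ≡ 1 (mod 7).
With t = 1: x = 28 + 60·1 = 88.
Check: 88 mod 60 = 28, 88 mod 7 = 4. ✓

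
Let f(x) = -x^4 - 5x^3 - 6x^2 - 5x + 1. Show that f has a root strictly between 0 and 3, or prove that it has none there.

f(0) = 1 and f(3) = -284, which have opposite signs.
As a polynomial, f is continuous on every closed interval.
By the Intermediate Value Theorem, f takes the value 0 somewhere in the open interval.

Such a root exists.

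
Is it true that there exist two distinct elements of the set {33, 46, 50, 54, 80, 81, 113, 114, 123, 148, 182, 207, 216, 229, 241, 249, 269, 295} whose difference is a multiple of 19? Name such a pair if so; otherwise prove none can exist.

Reduce each element modulo 19: 33↦14, 46↦8, 50↦12, 54↦16, 80↦4, 81↦5, 113↦18, 114↦0, 123↦9, 148↦15, 182↦11, 207↦17, 216↦7, 229↦1, 241↦13, 249↦2, 269↦3, 295↦10.
These 18 residues are pairwise different, hence no difference of two elements is divisible by 19.

No, no such pair exists.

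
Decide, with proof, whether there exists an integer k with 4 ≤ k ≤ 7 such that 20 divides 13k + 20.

For k = 4, 5, 6, 7 the values of 13k + 20 modulo 20 are 12, 5, 18, 11 respectively.
Since 0 is absent from this list, 20 ∤ 13k + 20 for every k with 4 ≤ k ≤ 7.

No, no such integer k in that range exists.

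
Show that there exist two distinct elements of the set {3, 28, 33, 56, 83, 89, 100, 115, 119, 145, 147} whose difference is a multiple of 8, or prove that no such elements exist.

The pair (3, 83) works.

3 mod 8 = 3 and 83 mod 8 = 3, so 83 − 3 = 80 = 10·8.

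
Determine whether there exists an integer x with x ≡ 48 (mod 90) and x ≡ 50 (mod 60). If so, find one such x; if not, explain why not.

Reduce both congruences modulo 30, which divides 90 and 60: they say x ≡ 48 (mod 30) and x ≡ 50 (mod 30).
These are incompatible: 48 − 50 = -2 is not divisible by 30.
Hence the system has no solution.

No, no such integer exists.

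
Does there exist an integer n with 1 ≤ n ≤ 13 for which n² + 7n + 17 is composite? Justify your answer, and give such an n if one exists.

n = 12

At n = 12: 12² + 7·12 + 17 = 245 = 5·49, which is composite.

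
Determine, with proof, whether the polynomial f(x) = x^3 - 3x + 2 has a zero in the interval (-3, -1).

f(-3) = -16 and f(-1) = 4, which have opposite signs.
Since f is a polynomial it is continuous on [-3, -1].
By the Intermediate Value Theorem, f takes the value 0 somewhere in the open interval.

Such a root exists.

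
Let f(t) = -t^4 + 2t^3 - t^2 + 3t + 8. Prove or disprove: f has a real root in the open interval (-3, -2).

The endpoint values f(-3) = -145 and f(-2) = -34 are both negative. Claim: f(t) < 0 for every t in (-3, -2).
Shift to the endpoint -2: with t = -2 − u (0 < u < 1), one computes f(-2 − u) = -u^4 - 10u^3 - 37u^2 - 63u - 34.
The nonzero coefficients here are all negative, so for u > 0 every term is negative (or zero), and the constant term -34 is strictly negative.
So f is strictly negative on (-3, -2); no root exists in the interval.

No.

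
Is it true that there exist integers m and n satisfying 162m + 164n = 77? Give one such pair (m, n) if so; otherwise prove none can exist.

gcd(162, 164) = 2, so every integer of the form 162m + 164n is a multiple of 2.
But 77 is not a multiple of 2 (it leaves remainder 1).
Therefore 162m + 164n = 77 has no solution in integers.

There are no such integers.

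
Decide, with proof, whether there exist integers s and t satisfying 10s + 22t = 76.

gcd(10, 22) = 2, and 2 divides 76, so integer solutions exist.
Dividing through by 2 reduces the equation to 5s + 11t = 38.
Run the Euclidean algorithm on 11 and 5: 11 = 2·5 + 1, 5 = 5·1 + 0.
Back-substituting, 1 = 11 − 2·5; that is, 5·(-2) + 11·1 = 1.
Multiplying through by 38: s = (-2)·38 = -76, t = 1·38 = 38 is a solution.
The general solution is s = -76 + 11k, t = 38 − 5k; taking k = 7 gives the smaller pair s = 1, t = 3.
Check: 10·1 + 22·3 = 10 + 66 = 76. ✓

s = 1, t = 3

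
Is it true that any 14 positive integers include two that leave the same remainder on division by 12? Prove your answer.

There are exactly 12 possible remainders on division by 12.
Since 14 > 12, two of the 14 integers must share a residue class by the pigeonhole principle; call them a and b.
That is, a and b leave the same remainder on division by 12, as claimed.

Yes.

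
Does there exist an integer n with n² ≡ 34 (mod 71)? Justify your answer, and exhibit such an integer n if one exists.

No, no such integer exists.

71 is prime, so by Euler's criterion 34 is a square mod 71 iff 34^((71−1)/2) = 34^35 ≡ 1 (mod 71).
Repeated squaring mod 71: 34^2 = 1156 ≡ 20; 34^4 ≡ 20² = 400 ≡ 45; 34^8 ≡ 45² = 2025 ≡ 37; 34^16 ≡ 37² = 1369 ≡ 20; 34^32 ≡ 20² = 400 ≡ 45.
Since 35 = 32 + 2 + 1, 34^35 ≡ 45 · 20 · 34; multiplying out mod 71: 45·20 = 900 ≡ 48, then 48·34 = 1632 ≡ 70. Thus 34^35 ≡ 70 ≡ −1 (mod 71).
By Euler's criterion 34 is a quadratic non-residue mod 71: no n satisfies n² ≡ 34 (mod 71).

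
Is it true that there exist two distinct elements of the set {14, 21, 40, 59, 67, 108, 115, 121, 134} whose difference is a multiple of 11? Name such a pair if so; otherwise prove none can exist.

There is no such pair.

Residues mod 11: 14↦3, 21↦10, 40↦7, 59↦4, 67↦1, 108↦9, 115↦5, 121↦0, 134↦2.
No residue repeats among the 9 elements, so no pair has difference ≡ 0 (mod 11).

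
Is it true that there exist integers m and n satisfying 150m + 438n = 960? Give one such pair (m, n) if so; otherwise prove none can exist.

m = 21, n = -5

gcd(150, 438) = 6, and 6 divides 960, so integer solutions exist.
Dividing through by 6 reduces the equation to 25m + 73n = 160.
Dividing repeatedly: 73 = 2·25 + 23, 25 = 1·23 + 2, 23 = 11·2 + 1, 2 = 2·1 + 0.
Working back up the chain: 1 = 23 − 11·2 = 23 − 11·(25 − 1·23) = −11·25 + 12·23 = −11·25 + 12·(73 − 2·25) = 12·73 − 35·25. So 25·(-35) + 73·12 = 1.
Scaling by 160 gives the particular solution (m, n) = (-5600, 1920).
Shifting by a multiple of (73, −25) keeps it a solution: m = -5600 + 77·73 = 21, n = 1920 − 77·25 = -5.
Check: 150·21 + 438·(-5) = 3150 − 2190 = 960. ✓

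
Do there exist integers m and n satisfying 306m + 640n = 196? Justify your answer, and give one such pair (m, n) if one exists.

m = 306, n = -146

Every value of 306m + 640n is a multiple of gcd(306, 640) = 2; since 2 ∣ 196, solutions exist.
Dividing through by 2 reduces the equation to 153m + 320n = 98.
Dividing repeatedly: 320 = 2·153 + 14, 153 = 10·14 + 13, 14 = 1·13 + 1, 13 = 13·1 + 0.
Working back up the chain: 1 = 14 − 1·13 = 14 − (153 − 10·14) = −153 + 11·14 = −153 + 11·(320 − 2·153) = 11·320 − 23·153. So 153·(-23) + 320·11 = 1.
Times 98: 153·(-2254) + 320·1078 = 98, so (-2254, 1078) solves it.
Shifting by a multiple of (320, −153) keeps it a solution: m = -2254 + 8·320 = 306, n = 1078 − 8·153 = -146.
Indeed 306·306 + 640·(-146) = 93636 − 93440 = 196.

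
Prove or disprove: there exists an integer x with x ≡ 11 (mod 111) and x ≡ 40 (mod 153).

Both moduli are multiples of 3 = gcd(111, 153), so any solution would satisfy x ≡ 11 and x ≡ 40 modulo 3 simultaneously.
But 11 mod 3 = 2 while 40 mod 3 = 1, a contradiction.
So no integer satisfies both congruences.

No, no such integer exists.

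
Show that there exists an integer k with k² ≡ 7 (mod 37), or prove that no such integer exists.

Take k = 28. Then 28² = 784 = 21·37 + 7, so 28² ≡ 7 (mod 37).

k = 28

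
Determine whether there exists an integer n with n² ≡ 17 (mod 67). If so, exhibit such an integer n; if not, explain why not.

n = 33

n = 33 works: 33² = 1089, and 1089 − 17 = 1072 = 16·67.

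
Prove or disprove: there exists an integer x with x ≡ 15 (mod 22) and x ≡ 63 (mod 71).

The moduli 22 and 71 are coprime, so by the Chinese Remainder Theorem a unique solution modulo 1562 exists.
Any solution of the first congruence is x = 15 + 22t; substituting into the second, 22t ≡ 63 − 15 ≡ 48 (mod 71).
Since 22·42 = 924 = 13·71 + 1, the inverse of 22 mod 71 is 42.
Multiplying by 42: t ≡ 42·48 = 2016 ≡ 28 (mod 71).
With t = 28: x = 15 + 22·28 = 631.
Check: 631 mod 22 = 15, 631 mod 71 = 63. ✓

x = 631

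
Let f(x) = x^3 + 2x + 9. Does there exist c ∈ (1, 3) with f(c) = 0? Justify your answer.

Evaluate at the endpoints: f(1) = 12, f(3) = 42 — same sign (positive).
The derivative f'(x) = 3x^2 + 2 is a quadratic with discriminant 0² − 4·3·2 = -24 < 0; it never vanishes, so it is always positive (sign of the leading coefficient).
Hence f is strictly increasing on ℝ, and in particular on [1, 3]. A strictly monotone function with same-sign endpoint values stays positive on the whole interval, so f has no zero in (1, 3).

No such root exists.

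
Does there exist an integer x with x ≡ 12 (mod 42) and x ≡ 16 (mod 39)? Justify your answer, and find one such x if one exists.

Reduce both congruences modulo 3, which divides 42 and 39: they say x ≡ 12 (mod 3) and x ≡ 16 (mod 3).
However 12 ≡ 0 and 16 ≡ 1 (mod 3), and 0 ≠ 1.
So no integer satisfies both congruences.

No, no such integer exists.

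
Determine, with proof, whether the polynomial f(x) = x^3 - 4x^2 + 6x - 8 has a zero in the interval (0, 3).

f(0) = -8 and f(3) = 1, which have opposite signs.
Since f is a polynomial it is continuous on [0, 3].
By the Intermediate Value Theorem, f takes the value 0 somewhere in the open interval.

Yes, f has a root in the interval.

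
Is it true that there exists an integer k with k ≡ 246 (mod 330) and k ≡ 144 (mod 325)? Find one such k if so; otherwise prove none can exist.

No, no such integer exists.

Both moduli are multiples of 5 = gcd(330, 325), so any solution would satisfy k ≡ 246 and k ≡ 144 modulo 5 simultaneously.
But 246 mod 5 = 1 while 144 mod 5 = 4, a contradiction.
Therefore no such k exists.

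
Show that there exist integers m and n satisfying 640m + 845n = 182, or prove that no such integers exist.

Both 640 and 845 are divisible by gcd(640, 845) = 5, hence so is any combination 640m + 845n.
But 182 is not a multiple of 5 (it leaves remainder 2).
Therefore 640m + 845n = 182 has no solution in integers.

No such integers exist.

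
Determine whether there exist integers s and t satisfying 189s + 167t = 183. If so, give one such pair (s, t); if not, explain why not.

189 and 167 are coprime, so 189s + 167t ranges over all of ℤ.
Euclidean algorithm: 189 = 1·167 + 22, 167 = 7·22 + 13, 22 = 1·13 + 9, 13 = 1·9 + 4, 9 = 2·4 + 1, 4 = 4·1 + 0.
Unwinding: 1 = 9 − 2·4 = 9 − 2·(13 − 1·9) = −2·13 + 3·9 = −2·13 + 3·(22 − 1·13) = 3·22 − 5·13 = 3·22 − 5·(167 − 7·22) = −5·167 + 38·22 = −5·167 + 38·(189 − 1·167) = 38·189 − 43·167, i.e. 189·38 + 167·(-43) = 1.
Times 183: 189·6954 + 167·(-7869) = 183, so (6954, -7869) solves it.
Subtracting 41·167 from s and adding 41·189 to t gives the tidier solution (107, -120).
Indeed 189·107 + 167·(-120) = 20223 − 20040 = 183.

s = 107, t = -120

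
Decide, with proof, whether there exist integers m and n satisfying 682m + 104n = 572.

m = 26, n = -165

Since gcd(682, 104) = 2 and 572 = 2·286, Bézout's identity guarantees a solution.
Dividing through by 2 reduces the equation to 341m + 52n = 286.
Euclidean algorithm: 341 = 6·52 + 29, 52 = 1·29 + 23, 29 = 1·23 + 6, 23 = 3·6 + 5, 6 = 1·5 + 1, 5 = 5·1 + 0.
Unwinding: 1 = 6 − 1·5 = 6 − (23 − 3·6) = −23 + 4·6 = −23 + 4·(29 − 1·23) = 4·29 − 5·23 = 4·29 − 5·(52 − 1·29) = −5·52 + 9·29 = −5·52 + 9·(341 − 6·52) = 9·341 − 59·52, i.e. 341·9 + 52·(-59) = 1.
Multiplying through by 286: m = 9·286 = 2574, n = (-59)·286 = -16874 is a solution.
Shifting by a multiple of (52, −341) keeps it a solution: m = 2574 − 49·52 = 26, n = -16874 + 49·341 = -165.
Check: 682·26 + 104·(-165) = 17732 − 17160 = 572. ✓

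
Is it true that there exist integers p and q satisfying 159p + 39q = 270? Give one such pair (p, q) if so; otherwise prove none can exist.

Every value of 159p + 39q is a multiple of gcd(159, 39) = 3; since 3 ∣ 270, solutions exist.
Dividing through by 3 reduces the equation to 53p + 13q = 90.
Run the Euclidean algorithm on 53 and 13: 53 = 4·13 + 1, 13 = 13·1 + 0.
Working back up the chain: 1 = 53 − 4·13. So 53·1 + 13·(-4) = 1.
Scaling by 90 gives the particular solution (p, q) = (90, -360).
The general solution is p = 90 + 13k, q = -360 − 53k; taking k = -6 gives the smaller pair p = 12, q = -42.
Check: 159·12 + 39·(-42) = 1908 − 1638 = 270. ✓

p = 12, q = -42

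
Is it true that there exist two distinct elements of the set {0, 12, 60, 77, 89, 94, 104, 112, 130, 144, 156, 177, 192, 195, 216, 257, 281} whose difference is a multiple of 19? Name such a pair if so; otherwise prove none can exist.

Reduce each element modulo 19: 0↦0, 12↦12, 60↦3, 77↦1, 89↦13, 94↦18, 104↦9, 112↦17, 130↦16, 144↦11, 156↦4, 177↦6, 192↦2, 195↦5, 216↦7, 257↦10, 281↦15.
No residue repeats among the 17 elements, so no pair has difference ≡ 0 (mod 19).

There is no such pair.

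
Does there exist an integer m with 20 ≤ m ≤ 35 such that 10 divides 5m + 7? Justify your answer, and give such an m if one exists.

The values of 5m + 7 for m = 20, 21, …, 35 are 107, 112, 117, 122, 127, 132, 137, 142, 147, 152, 157, 162, 167, 172, 177, 182; reduced mod 10 these are 7, 2, 7, 2, 7, 2, 7, 2, 7, 2, 7, 2, 7, 2, 7, 2.
Since 0 is absent from this list, 10 ∤ 5m + 7 for every m with 20 ≤ m ≤ 35.

No, no such integer m in that range exists.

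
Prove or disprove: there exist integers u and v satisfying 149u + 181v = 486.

u = 64, v = -50

149 and 181 are coprime, so 149u + 181v ranges over all of ℤ.
Run the Euclidean algorithm on 181 and 149: 181 = 1·149 + 32, 149 = 4·32 + 21, 32 = 1·21 + 11, 21 = 1·11 + 10, 11 = 1·10 + 1, 10 = 10·1 + 0.
Unwinding: 1 = 11 − 1·10 = 11 − (21 − 1·11) = −21 + 2·11 = −21 + 2·(32 − 1·21) = 2·32 − 3·21 = 2·32 − 3·(149 − 4·32) = −3·149 + 14·32 = −3·149 + 14·(181 − 1·149) = 14·181 − 17·149, i.e. 149·(-17) + 181·14 = 1.
Times 486: 149·(-8262) + 181·6804 = 486, so (-8262, 6804) solves it.
Shifting by a multiple of (181, −149) keeps it a solution: u = -8262 + 46·181 = 64, v = 6804 − 46·149 = -50.
Indeed 149·64 + 181·(-50) = 9536 − 9050 = 486.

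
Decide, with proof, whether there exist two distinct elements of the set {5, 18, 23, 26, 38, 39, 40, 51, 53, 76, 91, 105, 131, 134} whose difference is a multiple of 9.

5 and 23 are such a pair.

Reduce each element mod 9: 5↦5, 18↦0, 23↦5, 26↦8, 38↦2, 39↦3, 40↦4, 51↦6, 53↦8, 76↦4, 91↦1, 105↦6, 131↦5, 134↦8. The residue 5 repeats (at 5 and 23), and 23 − 5 = 18 = 2·9.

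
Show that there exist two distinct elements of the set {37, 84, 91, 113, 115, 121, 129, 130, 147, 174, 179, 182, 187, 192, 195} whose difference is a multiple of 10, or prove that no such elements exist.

37 and 147 are such a pair.

37 mod 10 = 7 and 147 mod 10 = 7, so 147 − 37 = 110 = 11·10.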